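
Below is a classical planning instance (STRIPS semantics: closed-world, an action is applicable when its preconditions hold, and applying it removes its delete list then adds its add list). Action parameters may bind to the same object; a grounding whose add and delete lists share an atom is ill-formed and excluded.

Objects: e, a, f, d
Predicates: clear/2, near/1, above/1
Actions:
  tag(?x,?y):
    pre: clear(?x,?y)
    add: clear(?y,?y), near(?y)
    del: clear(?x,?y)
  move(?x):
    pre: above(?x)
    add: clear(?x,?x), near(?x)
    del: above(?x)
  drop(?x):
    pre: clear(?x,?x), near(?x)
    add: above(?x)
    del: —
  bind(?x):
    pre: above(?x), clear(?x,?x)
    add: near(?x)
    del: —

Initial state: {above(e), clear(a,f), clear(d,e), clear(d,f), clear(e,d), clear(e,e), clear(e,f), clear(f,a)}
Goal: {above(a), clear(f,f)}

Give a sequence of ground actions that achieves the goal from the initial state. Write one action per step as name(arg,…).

1. tag(e,f)  →  {above(e), clear(a,f), clear(d,e), clear(d,f), clear(e,d), clear(e,e), clear(f,a), clear(f,f), near(f)}
2. tag(f,a)  →  {above(e), clear(a,a), clear(a,f), clear(d,e), clear(d,f), clear(e,d), clear(e,e), clear(f,f), near(a), near(f)}
3. drop(a)  →  {above(a), above(e), clear(a,a), clear(a,f), clear(d,e), clear(d,f), clear(e,d), clear(e,e), clear(f,f), near(a), near(f)}

tag(e,f); tag(f,a); drop(a)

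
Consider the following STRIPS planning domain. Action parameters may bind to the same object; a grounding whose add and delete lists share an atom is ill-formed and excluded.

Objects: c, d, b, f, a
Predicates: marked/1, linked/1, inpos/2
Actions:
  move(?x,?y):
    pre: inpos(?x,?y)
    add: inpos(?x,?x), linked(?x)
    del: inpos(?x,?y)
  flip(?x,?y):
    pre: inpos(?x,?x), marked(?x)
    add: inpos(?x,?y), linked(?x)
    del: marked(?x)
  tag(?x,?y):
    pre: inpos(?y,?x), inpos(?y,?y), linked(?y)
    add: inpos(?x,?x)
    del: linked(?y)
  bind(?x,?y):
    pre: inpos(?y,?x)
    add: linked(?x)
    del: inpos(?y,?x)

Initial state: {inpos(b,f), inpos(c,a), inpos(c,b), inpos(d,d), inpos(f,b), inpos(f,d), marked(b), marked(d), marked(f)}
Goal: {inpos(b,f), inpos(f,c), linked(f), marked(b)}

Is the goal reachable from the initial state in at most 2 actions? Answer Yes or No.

1. move(f,d)  →  {inpos(b,f), inpos(c,a), inpos(c,b), inpos(d,d), inpos(f,b), inpos(f,f), linked(f), marked(b), marked(d), marked(f)}
2. flip(f,c)  →  {inpos(b,f), inpos(c,a), inpos(c,b), inpos(d,d), inpos(f,b), inpos(f,c), inpos(f,f), linked(f), marked(b), marked(d)}
optimal plan length = 2; 2 ≤ 2

Yes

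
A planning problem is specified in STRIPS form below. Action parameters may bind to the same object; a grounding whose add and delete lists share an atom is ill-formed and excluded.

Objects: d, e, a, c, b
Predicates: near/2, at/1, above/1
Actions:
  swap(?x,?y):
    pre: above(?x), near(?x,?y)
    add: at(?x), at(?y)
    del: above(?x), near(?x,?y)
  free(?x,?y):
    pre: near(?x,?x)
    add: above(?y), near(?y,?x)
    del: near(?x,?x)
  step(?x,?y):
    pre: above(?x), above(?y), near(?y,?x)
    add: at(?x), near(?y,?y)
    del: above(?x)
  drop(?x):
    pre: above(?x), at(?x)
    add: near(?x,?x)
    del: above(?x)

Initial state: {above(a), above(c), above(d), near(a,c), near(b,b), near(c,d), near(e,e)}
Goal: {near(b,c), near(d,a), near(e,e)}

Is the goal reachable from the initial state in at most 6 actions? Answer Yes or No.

1. step(d,c)  →  {above(a), above(c), at(d), near(a,c), near(b,b), near(c,c), near(c,d), near(e,e)}
2. free(c,b)  →  {above(a), above(b), above(c), at(d), near(a,c), near(b,b), near(b,c), near(c,d), near(e,e)}
3. step(c,a)  →  {above(a), above(b), at(c), at(d), near(a,a), near(a,c), near(b,b), near(b,c), near(c,d), near(e,e)}
4. free(a,d)  →  {above(a), above(b), above(d), at(c), at(d), near(a,c), near(b,b), near(b,c), near(c,d), near(d,a), near(e,e)}
optimal plan length = 4; 4 ≤ 6

Yes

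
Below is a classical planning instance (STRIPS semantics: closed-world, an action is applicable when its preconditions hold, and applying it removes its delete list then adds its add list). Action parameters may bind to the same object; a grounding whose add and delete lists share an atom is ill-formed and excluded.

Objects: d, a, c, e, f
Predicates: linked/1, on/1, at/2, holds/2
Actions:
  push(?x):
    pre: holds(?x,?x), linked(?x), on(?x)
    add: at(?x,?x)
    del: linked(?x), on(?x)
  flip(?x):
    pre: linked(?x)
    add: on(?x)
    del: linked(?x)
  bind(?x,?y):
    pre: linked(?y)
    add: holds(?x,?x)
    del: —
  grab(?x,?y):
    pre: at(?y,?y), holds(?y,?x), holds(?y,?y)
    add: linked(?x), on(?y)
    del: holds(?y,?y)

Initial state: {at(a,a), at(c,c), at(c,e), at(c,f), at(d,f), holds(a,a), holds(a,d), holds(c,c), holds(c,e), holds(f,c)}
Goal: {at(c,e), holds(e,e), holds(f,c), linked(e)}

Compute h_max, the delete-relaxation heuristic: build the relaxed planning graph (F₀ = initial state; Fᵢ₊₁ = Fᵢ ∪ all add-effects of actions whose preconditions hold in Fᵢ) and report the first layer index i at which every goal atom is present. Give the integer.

F0 = init (10 atoms)
F1 = F0 ∪ {linked(a), linked(c), linked(d), linked(e), on(a), on(c)}  (16 atoms)
F2 = F1 ∪ {holds(d,d), holds(e,e), holds(f,f), on(d), on(e)}  (21 atoms)
goal ⊆ F2  ⇒  h_max = 2

2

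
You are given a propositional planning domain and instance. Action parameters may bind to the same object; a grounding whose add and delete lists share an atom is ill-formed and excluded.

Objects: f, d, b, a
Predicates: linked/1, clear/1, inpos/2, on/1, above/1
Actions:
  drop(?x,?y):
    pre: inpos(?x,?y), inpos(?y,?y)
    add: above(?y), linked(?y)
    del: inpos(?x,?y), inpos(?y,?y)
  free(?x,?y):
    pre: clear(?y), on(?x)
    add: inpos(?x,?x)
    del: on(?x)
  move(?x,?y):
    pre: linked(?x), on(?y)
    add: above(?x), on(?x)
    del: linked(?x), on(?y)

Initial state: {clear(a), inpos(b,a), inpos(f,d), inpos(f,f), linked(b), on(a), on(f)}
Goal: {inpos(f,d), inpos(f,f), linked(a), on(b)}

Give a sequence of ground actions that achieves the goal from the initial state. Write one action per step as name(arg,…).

free(a,a); drop(b,a); move(b,f)

1. free(a,a)  →  {clear(a), inpos(a,a), inpos(b,a), inpos(f,d), inpos(f,f), linked(b), on(f)}
2. drop(b,a)  →  {above(a), clear(a), inpos(f,d), inpos(f,f), linked(a), linked(b), on(f)}
3. move(b,f)  →  {above(a), above(b), clear(a), inpos(f,d), inpos(f,f), linked(a), on(b)}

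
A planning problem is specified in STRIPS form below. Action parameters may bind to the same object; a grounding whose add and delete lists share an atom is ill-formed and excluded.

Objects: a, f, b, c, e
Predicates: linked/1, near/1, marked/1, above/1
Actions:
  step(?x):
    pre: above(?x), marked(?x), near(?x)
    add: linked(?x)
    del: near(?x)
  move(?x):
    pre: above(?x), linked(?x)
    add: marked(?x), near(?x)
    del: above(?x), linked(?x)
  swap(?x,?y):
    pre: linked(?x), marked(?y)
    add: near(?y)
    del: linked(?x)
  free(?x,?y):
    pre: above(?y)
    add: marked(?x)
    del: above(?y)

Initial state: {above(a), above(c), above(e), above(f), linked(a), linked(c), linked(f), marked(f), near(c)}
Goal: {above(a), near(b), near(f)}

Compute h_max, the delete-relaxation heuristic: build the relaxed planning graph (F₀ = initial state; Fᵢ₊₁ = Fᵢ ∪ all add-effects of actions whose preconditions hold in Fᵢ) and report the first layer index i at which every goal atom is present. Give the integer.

F0 = init (9 atoms)
F1 = F0 ∪ {marked(a), marked(b), marked(c), marked(e), near(a), near(f)}  (15 atoms)
F2 = F1 ∪ {near(b), near(e)}  (17 atoms)
goal ⊆ F2  ⇒  h_max = 2

2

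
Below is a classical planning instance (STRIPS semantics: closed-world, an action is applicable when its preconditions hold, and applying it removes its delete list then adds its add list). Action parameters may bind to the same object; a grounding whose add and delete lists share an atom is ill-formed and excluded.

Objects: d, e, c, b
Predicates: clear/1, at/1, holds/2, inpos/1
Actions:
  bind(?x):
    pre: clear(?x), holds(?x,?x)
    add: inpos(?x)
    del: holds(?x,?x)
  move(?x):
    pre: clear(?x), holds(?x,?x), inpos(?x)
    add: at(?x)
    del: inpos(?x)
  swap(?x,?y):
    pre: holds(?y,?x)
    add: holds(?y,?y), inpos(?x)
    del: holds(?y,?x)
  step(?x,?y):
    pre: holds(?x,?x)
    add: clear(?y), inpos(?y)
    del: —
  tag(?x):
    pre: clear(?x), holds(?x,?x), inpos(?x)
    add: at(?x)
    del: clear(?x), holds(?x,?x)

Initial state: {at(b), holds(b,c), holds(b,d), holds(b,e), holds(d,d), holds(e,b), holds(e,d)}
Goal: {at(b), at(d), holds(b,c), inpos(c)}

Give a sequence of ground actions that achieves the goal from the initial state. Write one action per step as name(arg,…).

1. step(d,d)  →  {at(b), clear(d), holds(b,c), holds(b,d), holds(b,e), holds(d,d), holds(e,b), holds(e,d), inpos(d)}
2. move(d)  →  {at(b), at(d), clear(d), holds(b,c), holds(b,d), holds(b,e), holds(d,d), holds(e,b), holds(e,d)}
3. step(d,c)  →  {at(b), at(d), clear(c), clear(d), holds(b,c), holds(b,d), holds(b,e), holds(d,d), holds(e,b), holds(e,d), inpos(c)}

step(d,d); move(d); step(d,c)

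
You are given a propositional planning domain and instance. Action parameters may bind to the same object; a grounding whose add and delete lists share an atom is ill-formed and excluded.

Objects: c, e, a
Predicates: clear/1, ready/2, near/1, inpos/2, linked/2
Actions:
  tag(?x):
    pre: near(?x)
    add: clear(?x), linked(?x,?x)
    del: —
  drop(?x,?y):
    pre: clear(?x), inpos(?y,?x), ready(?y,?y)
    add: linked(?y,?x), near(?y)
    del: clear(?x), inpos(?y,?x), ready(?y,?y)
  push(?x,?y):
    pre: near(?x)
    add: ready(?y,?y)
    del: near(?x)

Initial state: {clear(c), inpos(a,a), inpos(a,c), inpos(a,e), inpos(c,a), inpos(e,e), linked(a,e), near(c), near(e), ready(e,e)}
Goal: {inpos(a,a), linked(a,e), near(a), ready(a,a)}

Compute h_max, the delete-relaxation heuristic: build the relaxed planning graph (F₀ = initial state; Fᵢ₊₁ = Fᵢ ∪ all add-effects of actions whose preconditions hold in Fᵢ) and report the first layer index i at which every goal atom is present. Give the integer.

2

F0 = init (10 atoms)
F1 = F0 ∪ {clear(e), linked(c,c), linked(e,e), ready(a,a), ready(c,c)}  (15 atoms)
F2 = F1 ∪ {linked(a,c), near(a)}  (17 atoms)
goal ⊆ F2  ⇒  h_max = 2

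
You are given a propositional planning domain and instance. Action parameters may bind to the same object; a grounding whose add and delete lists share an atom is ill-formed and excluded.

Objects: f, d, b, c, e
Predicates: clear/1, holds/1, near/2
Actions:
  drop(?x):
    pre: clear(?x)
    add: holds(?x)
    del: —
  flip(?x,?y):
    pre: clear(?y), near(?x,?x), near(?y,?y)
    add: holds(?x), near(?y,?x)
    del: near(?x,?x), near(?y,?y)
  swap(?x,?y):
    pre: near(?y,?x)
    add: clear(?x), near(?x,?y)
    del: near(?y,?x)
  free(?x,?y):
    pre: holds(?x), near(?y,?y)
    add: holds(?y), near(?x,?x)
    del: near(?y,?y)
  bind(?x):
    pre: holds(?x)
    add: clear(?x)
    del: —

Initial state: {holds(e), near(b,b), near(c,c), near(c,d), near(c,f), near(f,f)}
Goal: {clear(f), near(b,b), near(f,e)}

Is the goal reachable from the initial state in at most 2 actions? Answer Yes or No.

No

1. swap(f,c)  →  {clear(f), holds(e), near(b,b), near(c,c), near(c,d), near(f,c), near(f,f)}
2. free(e,c)  →  {clear(f), holds(c), holds(e), near(b,b), near(c,d), near(e,e), near(f,c), near(f,f)}
3. flip(e,f)  →  {clear(f), holds(c), holds(e), near(b,b), near(c,d), near(f,c), near(f,e)}
optimal plan length = 3; 3 > 2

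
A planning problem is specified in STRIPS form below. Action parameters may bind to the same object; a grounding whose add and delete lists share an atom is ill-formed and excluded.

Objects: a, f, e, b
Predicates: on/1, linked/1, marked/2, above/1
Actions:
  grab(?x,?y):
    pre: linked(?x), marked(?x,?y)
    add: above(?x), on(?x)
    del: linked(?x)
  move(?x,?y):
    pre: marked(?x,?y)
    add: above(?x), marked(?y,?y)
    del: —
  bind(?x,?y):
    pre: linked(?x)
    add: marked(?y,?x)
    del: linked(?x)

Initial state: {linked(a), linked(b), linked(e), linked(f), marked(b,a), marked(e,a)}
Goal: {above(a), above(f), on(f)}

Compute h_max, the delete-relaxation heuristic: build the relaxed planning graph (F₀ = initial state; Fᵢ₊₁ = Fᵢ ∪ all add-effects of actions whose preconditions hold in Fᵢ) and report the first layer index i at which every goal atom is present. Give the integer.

2

F0 = init (6 atoms)
F1 = F0 ∪ {above(b), above(e), marked(a,a), marked(a,b), marked(a,e), marked(a,f), marked(b,b), marked(b,e), marked(b,f), marked(e,b), marked(e,e), marked(e,f), marked(f,a), marked(f,b), marked(f,e), marked(f,f), on(b), on(e)}  (24 atoms)
F2 = F1 ∪ {above(a), above(f), on(a), on(f)}  (28 atoms)
goal ⊆ F2  ⇒  h_max = 2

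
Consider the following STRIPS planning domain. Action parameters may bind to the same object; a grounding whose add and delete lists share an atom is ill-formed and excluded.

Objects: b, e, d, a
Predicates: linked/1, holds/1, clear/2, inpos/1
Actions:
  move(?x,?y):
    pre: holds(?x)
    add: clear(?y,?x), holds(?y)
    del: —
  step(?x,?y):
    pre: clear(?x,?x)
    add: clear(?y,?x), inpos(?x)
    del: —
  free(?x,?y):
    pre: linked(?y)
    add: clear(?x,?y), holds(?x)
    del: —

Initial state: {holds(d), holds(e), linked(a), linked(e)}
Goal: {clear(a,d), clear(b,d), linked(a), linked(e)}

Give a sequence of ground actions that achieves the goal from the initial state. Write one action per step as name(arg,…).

1. move(d,b)  →  {clear(b,d), holds(b), holds(d), holds(e), linked(a), linked(e)}
2. move(d,a)  →  {clear(a,d), clear(b,d), holds(a), holds(b), holds(d), holds(e), linked(a), linked(e)}

move(d,b); move(d,a)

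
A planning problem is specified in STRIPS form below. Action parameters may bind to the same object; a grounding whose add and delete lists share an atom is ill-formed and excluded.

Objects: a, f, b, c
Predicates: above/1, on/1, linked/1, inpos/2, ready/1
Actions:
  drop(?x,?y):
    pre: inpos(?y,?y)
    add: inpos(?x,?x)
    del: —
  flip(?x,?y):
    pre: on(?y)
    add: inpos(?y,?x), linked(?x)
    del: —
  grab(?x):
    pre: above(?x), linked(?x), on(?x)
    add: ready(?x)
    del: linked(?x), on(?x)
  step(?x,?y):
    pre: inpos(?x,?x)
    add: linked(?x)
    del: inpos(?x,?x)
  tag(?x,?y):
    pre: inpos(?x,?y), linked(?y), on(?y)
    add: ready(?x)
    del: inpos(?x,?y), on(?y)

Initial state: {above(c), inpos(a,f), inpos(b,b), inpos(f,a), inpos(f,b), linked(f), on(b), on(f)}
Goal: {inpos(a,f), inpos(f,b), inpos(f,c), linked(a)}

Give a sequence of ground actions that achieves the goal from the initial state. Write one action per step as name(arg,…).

1. flip(a,f)  →  {above(c), inpos(a,f), inpos(b,b), inpos(f,a), inpos(f,b), linked(a), linked(f), on(b), on(f)}
2. flip(c,f)  →  {above(c), inpos(a,f), inpos(b,b), inpos(f,a), inpos(f,b), inpos(f,c), linked(a), linked(c), linked(f), on(b), on(f)}

flip(a,f); flip(c,f)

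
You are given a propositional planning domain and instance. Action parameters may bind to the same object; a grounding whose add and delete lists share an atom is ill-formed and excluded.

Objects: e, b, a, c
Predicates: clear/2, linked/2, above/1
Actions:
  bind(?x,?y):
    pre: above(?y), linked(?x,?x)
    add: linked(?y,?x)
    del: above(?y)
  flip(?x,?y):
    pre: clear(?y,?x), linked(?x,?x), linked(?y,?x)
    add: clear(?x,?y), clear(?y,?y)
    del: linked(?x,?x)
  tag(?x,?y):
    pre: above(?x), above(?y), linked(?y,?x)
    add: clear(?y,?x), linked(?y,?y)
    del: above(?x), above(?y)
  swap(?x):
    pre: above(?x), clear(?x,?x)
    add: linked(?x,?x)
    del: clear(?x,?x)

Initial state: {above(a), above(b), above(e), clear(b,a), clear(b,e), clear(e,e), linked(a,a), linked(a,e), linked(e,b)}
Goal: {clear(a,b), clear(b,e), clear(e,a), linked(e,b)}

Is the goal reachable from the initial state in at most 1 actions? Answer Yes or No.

1. bind(a,b)  →  {above(a), above(e), clear(b,a), clear(b,e), clear(e,e), linked(a,a), linked(a,e), linked(b,a), linked(e,b)}
2. flip(a,b)  →  {above(a), above(e), clear(a,b), clear(b,a), clear(b,b), clear(b,e), clear(e,e), linked(a,e), linked(b,a), linked(e,b)}
3. swap(e)  →  {above(a), above(e), clear(a,b), clear(b,a), clear(b,b), clear(b,e), linked(a,e), linked(b,a), linked(e,b), linked(e,e)}
4. tag(e,a)  →  {clear(a,b), clear(a,e), clear(b,a), clear(b,b), clear(b,e), linked(a,a), linked(a,e), linked(b,a), linked(e,b), linked(e,e)}
5. flip(e,a)  →  {clear(a,a), clear(a,b), clear(a,e), clear(b,a), clear(b,b), clear(b,e), clear(e,a), linked(a,a), linked(a,e), linked(b,a), linked(e,b)}
optimal plan length = 5; 5 > 1

No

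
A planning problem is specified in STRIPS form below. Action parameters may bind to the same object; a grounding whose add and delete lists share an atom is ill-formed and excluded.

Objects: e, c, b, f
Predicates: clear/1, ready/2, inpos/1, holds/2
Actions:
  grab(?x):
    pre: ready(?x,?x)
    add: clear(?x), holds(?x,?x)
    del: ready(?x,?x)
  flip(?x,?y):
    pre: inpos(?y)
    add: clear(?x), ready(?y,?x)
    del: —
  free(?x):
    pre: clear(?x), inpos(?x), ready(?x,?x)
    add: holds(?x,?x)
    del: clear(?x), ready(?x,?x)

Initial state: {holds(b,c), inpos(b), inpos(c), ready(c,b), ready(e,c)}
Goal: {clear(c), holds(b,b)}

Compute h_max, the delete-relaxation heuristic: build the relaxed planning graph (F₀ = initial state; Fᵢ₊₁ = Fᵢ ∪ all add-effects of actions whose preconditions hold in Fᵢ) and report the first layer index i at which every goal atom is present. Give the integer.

F0 = init (5 atoms)
F1 = F0 ∪ {clear(b), clear(c), clear(e), clear(f), ready(b,b), ready(b,c), ready(b,e), ready(b,f), ready(c,c), ready(c,e), ready(c,f)}  (16 atoms)
F2 = F1 ∪ {holds(b,b), holds(c,c)}  (18 atoms)
goal ⊆ F2  ⇒  h_max = 2

2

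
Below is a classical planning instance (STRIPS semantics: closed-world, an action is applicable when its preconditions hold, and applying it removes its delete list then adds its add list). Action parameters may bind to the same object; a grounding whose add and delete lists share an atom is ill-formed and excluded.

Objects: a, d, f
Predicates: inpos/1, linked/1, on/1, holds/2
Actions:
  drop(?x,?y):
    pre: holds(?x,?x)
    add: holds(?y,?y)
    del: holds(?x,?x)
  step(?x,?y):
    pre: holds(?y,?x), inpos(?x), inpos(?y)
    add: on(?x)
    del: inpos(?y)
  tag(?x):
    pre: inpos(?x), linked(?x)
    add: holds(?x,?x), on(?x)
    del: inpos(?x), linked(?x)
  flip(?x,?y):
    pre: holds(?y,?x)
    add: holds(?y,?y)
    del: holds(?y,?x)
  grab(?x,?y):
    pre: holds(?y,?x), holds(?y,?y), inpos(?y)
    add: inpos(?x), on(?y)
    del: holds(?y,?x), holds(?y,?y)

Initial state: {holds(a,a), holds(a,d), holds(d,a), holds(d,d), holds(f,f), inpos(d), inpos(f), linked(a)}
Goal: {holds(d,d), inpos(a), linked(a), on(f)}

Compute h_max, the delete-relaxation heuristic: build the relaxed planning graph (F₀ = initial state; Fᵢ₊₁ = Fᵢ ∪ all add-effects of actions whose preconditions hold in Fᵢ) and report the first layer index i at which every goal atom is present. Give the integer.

1

F0 = init (8 atoms)
F1 = F0 ∪ {inpos(a), on(d), on(f)}  (11 atoms)
goal ⊆ F1  ⇒  h_max = 1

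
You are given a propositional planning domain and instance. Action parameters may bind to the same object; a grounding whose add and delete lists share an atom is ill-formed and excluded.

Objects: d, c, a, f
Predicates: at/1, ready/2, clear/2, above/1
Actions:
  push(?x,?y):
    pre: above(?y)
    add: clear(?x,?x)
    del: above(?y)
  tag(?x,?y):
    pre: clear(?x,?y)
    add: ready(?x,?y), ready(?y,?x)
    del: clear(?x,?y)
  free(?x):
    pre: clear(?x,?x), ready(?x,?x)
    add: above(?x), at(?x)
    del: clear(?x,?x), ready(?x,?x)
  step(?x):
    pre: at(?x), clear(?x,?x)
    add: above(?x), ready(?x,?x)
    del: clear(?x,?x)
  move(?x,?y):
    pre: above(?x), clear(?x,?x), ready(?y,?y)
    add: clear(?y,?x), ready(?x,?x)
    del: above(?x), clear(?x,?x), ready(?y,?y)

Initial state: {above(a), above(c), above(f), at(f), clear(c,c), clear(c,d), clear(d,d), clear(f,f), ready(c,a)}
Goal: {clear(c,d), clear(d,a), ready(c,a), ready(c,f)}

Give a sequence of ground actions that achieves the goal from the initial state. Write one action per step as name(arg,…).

push(a,c); tag(d,d); tag(c,c); move(a,d); move(f,c); tag(c,f)

1. push(a,c)  →  {above(a), above(f), at(f), clear(a,a), clear(c,c), clear(c,d), clear(d,d), clear(f,f), ready(c,a)}
2. tag(d,d)  →  {above(a), above(f), at(f), clear(a,a), clear(c,c), clear(c,d), clear(f,f), ready(c,a), ready(d,d)}
3. tag(c,c)  →  {above(a), above(f), at(f), clear(a,a), clear(c,d), clear(f,f), ready(c,a), ready(c,c), ready(d,d)}
4. move(a,d)  →  {above(f), at(f), clear(c,d), clear(d,a), clear(f,f), ready(a,a), ready(c,a), ready(c,c)}
5. move(f,c)  →  {at(f), clear(c,d), clear(c,f), clear(d,a), ready(a,a), ready(c,a), ready(f,f)}
6. tag(c,f)  →  {at(f), clear(c,d), clear(d,a), ready(a,a), ready(c,a), ready(c,f), ready(f,c), ready(f,f)}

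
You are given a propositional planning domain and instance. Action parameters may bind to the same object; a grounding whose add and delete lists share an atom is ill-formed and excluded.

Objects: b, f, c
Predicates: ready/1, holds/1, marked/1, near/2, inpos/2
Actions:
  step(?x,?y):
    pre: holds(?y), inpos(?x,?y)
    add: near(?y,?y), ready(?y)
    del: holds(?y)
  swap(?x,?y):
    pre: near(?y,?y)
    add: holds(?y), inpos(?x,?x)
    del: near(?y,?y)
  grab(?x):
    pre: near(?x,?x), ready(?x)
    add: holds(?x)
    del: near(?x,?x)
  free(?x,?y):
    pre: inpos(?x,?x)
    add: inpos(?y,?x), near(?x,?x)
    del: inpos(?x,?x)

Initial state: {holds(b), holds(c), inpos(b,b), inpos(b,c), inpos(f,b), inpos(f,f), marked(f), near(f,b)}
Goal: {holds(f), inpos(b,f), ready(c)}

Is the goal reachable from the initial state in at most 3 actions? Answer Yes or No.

Yes

1. step(b,c)  →  {holds(b), inpos(b,b), inpos(b,c), inpos(f,b), inpos(f,f), marked(f), near(c,c), near(f,b), ready(c)}
2. free(f,b)  →  {holds(b), inpos(b,b), inpos(b,c), inpos(b,f), inpos(f,b), marked(f), near(c,c), near(f,b), near(f,f), ready(c)}
3. swap(b,f)  →  {holds(b), holds(f), inpos(b,b), inpos(b,c), inpos(b,f), inpos(f,b), marked(f), near(c,c), near(f,b), ready(c)}
optimal plan length = 3; 3 ≤ 3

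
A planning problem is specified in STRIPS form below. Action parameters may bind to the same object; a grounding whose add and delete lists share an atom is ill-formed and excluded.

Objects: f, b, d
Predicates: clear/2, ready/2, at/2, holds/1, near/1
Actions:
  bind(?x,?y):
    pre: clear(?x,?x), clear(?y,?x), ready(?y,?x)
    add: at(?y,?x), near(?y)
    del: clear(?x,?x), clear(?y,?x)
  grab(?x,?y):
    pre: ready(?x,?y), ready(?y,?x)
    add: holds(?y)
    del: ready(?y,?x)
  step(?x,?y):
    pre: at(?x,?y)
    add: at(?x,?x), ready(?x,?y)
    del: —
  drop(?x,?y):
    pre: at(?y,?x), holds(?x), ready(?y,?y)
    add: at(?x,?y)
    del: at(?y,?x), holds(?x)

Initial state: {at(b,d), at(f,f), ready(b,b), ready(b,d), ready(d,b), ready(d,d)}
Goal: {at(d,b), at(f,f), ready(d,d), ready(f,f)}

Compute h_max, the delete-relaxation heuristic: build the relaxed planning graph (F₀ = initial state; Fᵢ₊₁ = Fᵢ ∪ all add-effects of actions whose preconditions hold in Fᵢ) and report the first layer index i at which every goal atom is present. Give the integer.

F0 = init (6 atoms)
F1 = F0 ∪ {at(b,b), holds(b), holds(d), ready(f,f)}  (10 atoms)
F2 = F1 ∪ {at(d,b), holds(f)}  (12 atoms)
goal ⊆ F2  ⇒  h_max = 2

2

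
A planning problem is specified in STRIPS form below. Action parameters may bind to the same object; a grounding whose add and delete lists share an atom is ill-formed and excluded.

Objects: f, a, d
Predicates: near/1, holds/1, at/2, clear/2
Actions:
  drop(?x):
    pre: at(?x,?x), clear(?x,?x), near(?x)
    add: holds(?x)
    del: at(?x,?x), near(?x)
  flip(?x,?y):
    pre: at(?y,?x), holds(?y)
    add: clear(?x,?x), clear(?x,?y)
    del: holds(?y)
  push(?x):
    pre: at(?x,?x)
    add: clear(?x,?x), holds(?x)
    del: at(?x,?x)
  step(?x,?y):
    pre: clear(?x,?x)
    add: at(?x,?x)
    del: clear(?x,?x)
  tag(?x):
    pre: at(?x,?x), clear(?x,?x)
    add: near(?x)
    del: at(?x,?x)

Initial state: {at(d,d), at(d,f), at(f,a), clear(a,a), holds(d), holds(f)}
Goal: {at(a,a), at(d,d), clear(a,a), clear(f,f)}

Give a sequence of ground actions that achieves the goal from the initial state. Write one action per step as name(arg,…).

flip(f,d); step(a,f); flip(a,f)

1. flip(f,d)  →  {at(d,d), at(d,f), at(f,a), clear(a,a), clear(f,d), clear(f,f), holds(f)}
2. step(a,f)  →  {at(a,a), at(d,d), at(d,f), at(f,a), clear(f,d), clear(f,f), holds(f)}
3. flip(a,f)  →  {at(a,a), at(d,d), at(d,f), at(f,a), clear(a,a), clear(a,f), clear(f,d), clear(f,f)}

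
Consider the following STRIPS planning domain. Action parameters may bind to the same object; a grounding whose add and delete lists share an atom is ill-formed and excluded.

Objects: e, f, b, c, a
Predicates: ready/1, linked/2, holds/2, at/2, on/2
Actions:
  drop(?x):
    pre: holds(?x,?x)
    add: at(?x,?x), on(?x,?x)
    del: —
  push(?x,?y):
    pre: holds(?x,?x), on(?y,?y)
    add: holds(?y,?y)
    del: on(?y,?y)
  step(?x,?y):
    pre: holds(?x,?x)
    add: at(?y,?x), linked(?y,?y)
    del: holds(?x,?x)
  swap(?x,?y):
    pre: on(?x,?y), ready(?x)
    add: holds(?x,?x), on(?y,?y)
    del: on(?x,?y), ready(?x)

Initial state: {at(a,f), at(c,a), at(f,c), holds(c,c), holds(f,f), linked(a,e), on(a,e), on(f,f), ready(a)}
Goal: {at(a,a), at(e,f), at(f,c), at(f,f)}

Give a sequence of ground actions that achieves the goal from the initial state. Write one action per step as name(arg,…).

1. drop(f)  →  {at(a,f), at(c,a), at(f,c), at(f,f), holds(c,c), holds(f,f), linked(a,e), on(a,e), on(f,f), ready(a)}
2. step(f,e)  →  {at(a,f), at(c,a), at(e,f), at(f,c), at(f,f), holds(c,c), linked(a,e), linked(e,e), on(a,e), on(f,f), ready(a)}
3. swap(a,e)  →  {at(a,f), at(c,a), at(e,f), at(f,c), at(f,f), holds(a,a), holds(c,c), linked(a,e), linked(e,e), on(e,e), on(f,f)}
4. drop(a)  →  {at(a,a), at(a,f), at(c,a), at(e,f), at(f,c), at(f,f), holds(a,a), holds(c,c), linked(a,e), linked(e,e), on(a,a), on(e,e), on(f,f)}

drop(f); step(f,e); swap(a,e); drop(a)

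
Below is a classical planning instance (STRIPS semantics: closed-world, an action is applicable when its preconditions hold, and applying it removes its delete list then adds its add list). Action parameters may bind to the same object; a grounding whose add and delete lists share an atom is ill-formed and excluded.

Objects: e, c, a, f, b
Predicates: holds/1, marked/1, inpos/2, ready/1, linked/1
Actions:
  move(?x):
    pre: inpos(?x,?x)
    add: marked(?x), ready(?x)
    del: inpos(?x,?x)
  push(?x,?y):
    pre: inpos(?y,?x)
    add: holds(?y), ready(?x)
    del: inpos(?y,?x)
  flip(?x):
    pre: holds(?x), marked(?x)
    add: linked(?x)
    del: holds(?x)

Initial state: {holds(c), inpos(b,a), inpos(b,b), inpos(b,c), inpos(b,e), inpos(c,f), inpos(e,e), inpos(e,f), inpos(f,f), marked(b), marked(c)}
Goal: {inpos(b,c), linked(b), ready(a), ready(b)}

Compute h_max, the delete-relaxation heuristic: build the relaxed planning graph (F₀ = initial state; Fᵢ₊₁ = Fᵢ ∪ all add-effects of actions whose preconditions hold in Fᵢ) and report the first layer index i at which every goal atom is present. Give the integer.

2

F0 = init (11 atoms)
F1 = F0 ∪ {holds(b), holds(e), holds(f), linked(c), marked(e), marked(f), ready(a), ready(b), ready(c), ready(e), ready(f)}  (22 atoms)
F2 = F1 ∪ {linked(b), linked(e), linked(f)}  (25 atoms)
goal ⊆ F2  ⇒  h_max = 2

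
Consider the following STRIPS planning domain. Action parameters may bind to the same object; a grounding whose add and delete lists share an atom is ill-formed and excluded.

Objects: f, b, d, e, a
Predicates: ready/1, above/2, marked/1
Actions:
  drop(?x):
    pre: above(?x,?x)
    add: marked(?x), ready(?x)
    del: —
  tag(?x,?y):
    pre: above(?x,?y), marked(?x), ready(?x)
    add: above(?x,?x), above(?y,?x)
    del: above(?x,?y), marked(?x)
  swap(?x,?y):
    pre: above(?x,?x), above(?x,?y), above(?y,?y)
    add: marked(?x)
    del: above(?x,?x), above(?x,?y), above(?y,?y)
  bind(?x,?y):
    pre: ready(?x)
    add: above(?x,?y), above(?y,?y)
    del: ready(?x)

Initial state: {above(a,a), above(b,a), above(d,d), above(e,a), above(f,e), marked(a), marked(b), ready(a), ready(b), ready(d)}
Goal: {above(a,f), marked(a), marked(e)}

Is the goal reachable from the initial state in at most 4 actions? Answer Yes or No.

Yes

1. bind(b,e)  →  {above(a,a), above(b,a), above(b,e), above(d,d), above(e,a), above(e,e), above(f,e), marked(a), marked(b), ready(a), ready(d)}
2. drop(e)  →  {above(a,a), above(b,a), above(b,e), above(d,d), above(e,a), above(e,e), above(f,e), marked(a), marked(b), marked(e), ready(a), ready(d), ready(e)}
3. bind(a,f)  →  {above(a,a), above(a,f), above(b,a), above(b,e), above(d,d), above(e,a), above(e,e), above(f,e), above(f,f), marked(a), marked(b), marked(e), ready(d), ready(e)}
optimal plan length = 3; 3 ≤ 4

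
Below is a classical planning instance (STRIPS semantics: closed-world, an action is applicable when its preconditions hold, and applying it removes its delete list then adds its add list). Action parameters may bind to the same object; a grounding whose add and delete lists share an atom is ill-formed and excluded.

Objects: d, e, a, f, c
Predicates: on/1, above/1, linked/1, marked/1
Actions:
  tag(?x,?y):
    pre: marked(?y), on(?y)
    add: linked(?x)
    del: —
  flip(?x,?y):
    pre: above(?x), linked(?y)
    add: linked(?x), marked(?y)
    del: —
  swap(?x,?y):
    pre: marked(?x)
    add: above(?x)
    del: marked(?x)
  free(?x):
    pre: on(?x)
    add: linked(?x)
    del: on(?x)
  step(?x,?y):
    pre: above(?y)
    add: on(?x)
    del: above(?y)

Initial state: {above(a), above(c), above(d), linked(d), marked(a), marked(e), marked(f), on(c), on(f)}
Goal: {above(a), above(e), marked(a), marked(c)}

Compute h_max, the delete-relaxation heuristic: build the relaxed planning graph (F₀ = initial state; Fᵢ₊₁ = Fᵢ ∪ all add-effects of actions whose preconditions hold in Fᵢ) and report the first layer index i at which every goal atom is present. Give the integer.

2

F0 = init (9 atoms)
F1 = F0 ∪ {above(e), above(f), linked(a), linked(c), linked(e), linked(f), marked(d), on(a), on(d), on(e)}  (19 atoms)
F2 = F1 ∪ {marked(c)}  (20 atoms)
goal ⊆ F2  ⇒  h_max = 2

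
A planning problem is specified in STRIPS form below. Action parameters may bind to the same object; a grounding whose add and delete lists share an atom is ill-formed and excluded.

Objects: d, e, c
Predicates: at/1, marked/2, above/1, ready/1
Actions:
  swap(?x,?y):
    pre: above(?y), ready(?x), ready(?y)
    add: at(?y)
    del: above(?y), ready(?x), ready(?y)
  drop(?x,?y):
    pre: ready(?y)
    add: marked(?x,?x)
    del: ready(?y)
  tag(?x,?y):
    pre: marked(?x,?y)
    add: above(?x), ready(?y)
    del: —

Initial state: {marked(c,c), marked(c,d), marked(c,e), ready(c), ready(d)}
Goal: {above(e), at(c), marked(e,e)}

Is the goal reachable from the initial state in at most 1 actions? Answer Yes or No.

1. drop(e,d)  →  {marked(c,c), marked(c,d), marked(c,e), marked(e,e), ready(c)}
2. tag(e,e)  →  {above(e), marked(c,c), marked(c,d), marked(c,e), marked(e,e), ready(c), ready(e)}
3. tag(c,d)  →  {above(c), above(e), marked(c,c), marked(c,d), marked(c,e), marked(e,e), ready(c), ready(d), ready(e)}
4. swap(d,c)  →  {above(e), at(c), marked(c,c), marked(c,d), marked(c,e), marked(e,e), ready(e)}
optimal plan length = 4; 4 > 1

No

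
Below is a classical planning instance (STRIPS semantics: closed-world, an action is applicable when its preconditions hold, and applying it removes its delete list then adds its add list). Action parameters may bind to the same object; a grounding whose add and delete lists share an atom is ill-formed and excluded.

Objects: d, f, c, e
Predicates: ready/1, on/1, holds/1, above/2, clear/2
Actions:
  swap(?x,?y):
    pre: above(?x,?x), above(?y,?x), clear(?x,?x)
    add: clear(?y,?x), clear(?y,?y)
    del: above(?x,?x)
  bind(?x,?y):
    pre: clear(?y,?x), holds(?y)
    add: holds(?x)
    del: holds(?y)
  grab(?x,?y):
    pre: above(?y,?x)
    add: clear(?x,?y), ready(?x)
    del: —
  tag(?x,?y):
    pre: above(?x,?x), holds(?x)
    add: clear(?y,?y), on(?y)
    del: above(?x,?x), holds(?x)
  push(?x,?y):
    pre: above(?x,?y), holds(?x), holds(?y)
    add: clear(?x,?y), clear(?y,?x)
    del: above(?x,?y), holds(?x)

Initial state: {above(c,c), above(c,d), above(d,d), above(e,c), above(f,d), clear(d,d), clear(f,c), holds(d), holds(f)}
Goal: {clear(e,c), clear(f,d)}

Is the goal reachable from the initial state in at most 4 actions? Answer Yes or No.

1. swap(d,f)  →  {above(c,c), above(c,d), above(e,c), above(f,d), clear(d,d), clear(f,c), clear(f,d), clear(f,f), holds(d), holds(f)}
2. grab(c,c)  →  {above(c,c), above(c,d), above(e,c), above(f,d), clear(c,c), clear(d,d), clear(f,c), clear(f,d), clear(f,f), holds(d), holds(f), ready(c)}
3. swap(c,e)  →  {above(c,d), above(e,c), above(f,d), clear(c,c), clear(d,d), clear(e,c), clear(e,e), clear(f,c), clear(f,d), clear(f,f), holds(d), holds(f), ready(c)}
optimal plan length = 3; 3 ≤ 4

Yes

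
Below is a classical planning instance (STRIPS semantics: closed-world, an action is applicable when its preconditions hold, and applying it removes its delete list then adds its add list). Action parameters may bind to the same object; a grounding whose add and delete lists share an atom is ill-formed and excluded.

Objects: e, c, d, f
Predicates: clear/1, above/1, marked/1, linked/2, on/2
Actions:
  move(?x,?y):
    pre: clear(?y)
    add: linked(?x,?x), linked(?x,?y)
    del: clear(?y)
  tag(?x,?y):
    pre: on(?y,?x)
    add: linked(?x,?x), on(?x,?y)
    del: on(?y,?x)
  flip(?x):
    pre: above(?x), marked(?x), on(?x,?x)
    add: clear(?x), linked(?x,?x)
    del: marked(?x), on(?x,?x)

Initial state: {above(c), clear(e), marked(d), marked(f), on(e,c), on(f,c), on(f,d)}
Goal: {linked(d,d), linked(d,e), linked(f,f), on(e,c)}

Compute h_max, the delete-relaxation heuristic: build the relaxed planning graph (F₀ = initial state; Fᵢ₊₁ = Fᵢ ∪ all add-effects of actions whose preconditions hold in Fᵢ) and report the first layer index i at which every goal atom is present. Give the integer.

F0 = init (7 atoms)
F1 = F0 ∪ {linked(c,c), linked(c,e), linked(d,d), linked(d,e), linked(e,e), linked(f,e), linked(f,f), on(c,e), on(c,f), on(d,f)}  (17 atoms)
goal ⊆ F1  ⇒  h_max = 1

1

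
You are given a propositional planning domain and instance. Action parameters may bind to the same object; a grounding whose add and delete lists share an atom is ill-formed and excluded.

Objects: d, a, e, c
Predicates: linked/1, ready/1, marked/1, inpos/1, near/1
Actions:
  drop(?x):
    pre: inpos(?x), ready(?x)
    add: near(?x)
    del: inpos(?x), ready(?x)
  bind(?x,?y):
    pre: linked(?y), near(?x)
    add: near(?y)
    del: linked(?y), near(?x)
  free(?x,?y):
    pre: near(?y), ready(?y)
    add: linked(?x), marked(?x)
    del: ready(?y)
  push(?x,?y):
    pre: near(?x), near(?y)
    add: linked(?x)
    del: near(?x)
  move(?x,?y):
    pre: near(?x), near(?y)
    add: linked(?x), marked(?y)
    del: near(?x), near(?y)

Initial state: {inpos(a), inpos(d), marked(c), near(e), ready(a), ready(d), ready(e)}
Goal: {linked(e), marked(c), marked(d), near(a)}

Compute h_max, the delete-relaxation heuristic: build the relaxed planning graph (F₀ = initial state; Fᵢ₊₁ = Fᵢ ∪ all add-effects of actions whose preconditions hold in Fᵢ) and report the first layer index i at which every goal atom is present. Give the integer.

F0 = init (7 atoms)
F1 = F0 ∪ {linked(a), linked(c), linked(d), linked(e), marked(a), marked(d), marked(e), near(a), near(d)}  (16 atoms)
goal ⊆ F1  ⇒  h_max = 1

1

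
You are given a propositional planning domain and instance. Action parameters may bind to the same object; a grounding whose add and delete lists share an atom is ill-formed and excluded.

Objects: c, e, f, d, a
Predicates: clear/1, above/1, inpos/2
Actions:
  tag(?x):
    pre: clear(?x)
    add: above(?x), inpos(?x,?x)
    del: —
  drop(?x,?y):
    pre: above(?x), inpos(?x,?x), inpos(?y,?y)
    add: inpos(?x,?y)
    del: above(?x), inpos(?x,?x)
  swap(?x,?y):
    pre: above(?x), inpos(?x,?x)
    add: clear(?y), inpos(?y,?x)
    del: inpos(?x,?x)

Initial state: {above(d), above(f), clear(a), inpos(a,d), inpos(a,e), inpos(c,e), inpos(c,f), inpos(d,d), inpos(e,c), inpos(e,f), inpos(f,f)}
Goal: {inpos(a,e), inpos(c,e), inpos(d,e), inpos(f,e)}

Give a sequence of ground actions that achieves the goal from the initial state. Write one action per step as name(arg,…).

1. swap(f,e)  →  {above(d), above(f), clear(a), clear(e), inpos(a,d), inpos(a,e), inpos(c,e), inpos(c,f), inpos(d,d), inpos(e,c), inpos(e,f)}
2. tag(e)  →  {above(d), above(e), above(f), clear(a), clear(e), inpos(a,d), inpos(a,e), inpos(c,e), inpos(c,f), inpos(d,d), inpos(e,c), inpos(e,e), inpos(e,f)}
3. drop(d,e)  →  {above(e), above(f), clear(a), clear(e), inpos(a,d), inpos(a,e), inpos(c,e), inpos(c,f), inpos(d,e), inpos(e,c), inpos(e,e), inpos(e,f)}
4. swap(e,f)  →  {above(e), above(f), clear(a), clear(e), clear(f), inpos(a,d), inpos(a,e), inpos(c,e), inpos(c,f), inpos(d,e), inpos(e,c), inpos(e,f), inpos(f,e)}

swap(f,e); tag(e); drop(d,e); swap(e,f)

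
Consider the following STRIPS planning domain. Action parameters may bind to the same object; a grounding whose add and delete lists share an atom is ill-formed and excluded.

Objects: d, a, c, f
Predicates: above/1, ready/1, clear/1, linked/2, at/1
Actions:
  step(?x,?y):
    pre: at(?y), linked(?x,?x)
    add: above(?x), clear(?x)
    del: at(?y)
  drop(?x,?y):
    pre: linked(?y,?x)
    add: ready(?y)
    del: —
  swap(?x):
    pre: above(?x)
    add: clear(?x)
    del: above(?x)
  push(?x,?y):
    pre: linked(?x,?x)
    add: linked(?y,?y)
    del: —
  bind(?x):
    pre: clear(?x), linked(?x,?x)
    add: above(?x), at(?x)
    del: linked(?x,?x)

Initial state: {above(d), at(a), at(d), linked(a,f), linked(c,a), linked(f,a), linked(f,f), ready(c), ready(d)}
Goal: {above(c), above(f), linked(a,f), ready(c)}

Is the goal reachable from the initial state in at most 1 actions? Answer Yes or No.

1. step(f,d)  →  {above(d), above(f), at(a), clear(f), linked(a,f), linked(c,a), linked(f,a), linked(f,f), ready(c), ready(d)}
2. push(f,c)  →  {above(d), above(f), at(a), clear(f), linked(a,f), linked(c,a), linked(c,c), linked(f,a), linked(f,f), ready(c), ready(d)}
3. step(c,a)  →  {above(c), above(d), above(f), clear(c), clear(f), linked(a,f), linked(c,a), linked(c,c), linked(f,a), linked(f,f), ready(c), ready(d)}
optimal plan length = 3; 3 > 1

No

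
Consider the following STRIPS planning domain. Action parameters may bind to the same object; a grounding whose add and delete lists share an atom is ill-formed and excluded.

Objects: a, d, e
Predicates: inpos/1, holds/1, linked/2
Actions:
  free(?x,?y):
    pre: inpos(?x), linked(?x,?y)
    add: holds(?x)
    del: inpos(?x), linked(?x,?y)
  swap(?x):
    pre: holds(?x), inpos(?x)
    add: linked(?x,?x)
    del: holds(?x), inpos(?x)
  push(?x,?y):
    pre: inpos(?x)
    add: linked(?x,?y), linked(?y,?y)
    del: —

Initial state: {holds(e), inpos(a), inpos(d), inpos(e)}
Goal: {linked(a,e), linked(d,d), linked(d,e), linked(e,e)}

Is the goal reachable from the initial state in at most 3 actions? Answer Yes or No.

1. push(a,d)  →  {holds(e), inpos(a), inpos(d), inpos(e), linked(a,d), linked(d,d)}
2. push(a,e)  →  {holds(e), inpos(a), inpos(d), inpos(e), linked(a,d), linked(a,e), linked(d,d), linked(e,e)}
3. push(d,e)  →  {holds(e), inpos(a), inpos(d), inpos(e), linked(a,d), linked(a,e), linked(d,d), linked(d,e), linked(e,e)}
optimal plan length = 3; 3 ≤ 3

Yes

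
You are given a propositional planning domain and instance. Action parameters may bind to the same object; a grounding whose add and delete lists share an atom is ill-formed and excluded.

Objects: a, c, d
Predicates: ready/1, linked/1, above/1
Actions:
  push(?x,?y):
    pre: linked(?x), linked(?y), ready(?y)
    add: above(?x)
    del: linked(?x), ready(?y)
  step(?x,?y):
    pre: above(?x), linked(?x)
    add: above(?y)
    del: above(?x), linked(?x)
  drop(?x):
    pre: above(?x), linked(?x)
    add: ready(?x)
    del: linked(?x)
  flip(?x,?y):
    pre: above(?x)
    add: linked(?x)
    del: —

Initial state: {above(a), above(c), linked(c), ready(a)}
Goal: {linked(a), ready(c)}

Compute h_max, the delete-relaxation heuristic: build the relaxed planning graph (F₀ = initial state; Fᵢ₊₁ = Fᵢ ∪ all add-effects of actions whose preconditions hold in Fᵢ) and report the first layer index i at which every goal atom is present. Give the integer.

1

F0 = init (4 atoms)
F1 = F0 ∪ {above(d), linked(a), ready(c)}  (7 atoms)
goal ⊆ F1  ⇒  h_max = 1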